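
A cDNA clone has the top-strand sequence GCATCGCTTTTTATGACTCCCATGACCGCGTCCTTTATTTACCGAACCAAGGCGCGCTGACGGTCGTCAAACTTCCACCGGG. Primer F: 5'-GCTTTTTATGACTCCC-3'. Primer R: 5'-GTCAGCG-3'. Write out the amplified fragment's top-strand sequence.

The forward primer matches the template at positions 6–21.
Reverse complement of the reverse primer: CGCTGAC. This occurs on the top strand at positions 55–61.
The product is the template from position 6 through 61 (56 bp).

5'-GCTTTTTATGACTCCCATGACCGCGTCCTTTATTTACCGAACCAAGGCGCGCTGAC-3'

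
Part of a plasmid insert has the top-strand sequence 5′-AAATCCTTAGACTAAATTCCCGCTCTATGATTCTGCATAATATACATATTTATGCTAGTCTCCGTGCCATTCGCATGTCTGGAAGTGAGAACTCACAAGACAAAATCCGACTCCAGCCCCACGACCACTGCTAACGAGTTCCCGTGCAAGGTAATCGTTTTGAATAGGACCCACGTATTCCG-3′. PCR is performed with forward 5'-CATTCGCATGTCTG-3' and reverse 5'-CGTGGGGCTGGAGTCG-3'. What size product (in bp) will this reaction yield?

56 bp

Forward primer CATTCGCATGTCTG is found on the top strand at positions 68–81.
Reverse complement of the reverse primer: CGACTCCAGCCCCACG. This occurs on the top strand at positions 108–123.
Product length = (reverse-primer end) − (forward-primer start) + 1 = 123 − 68 + 1 = 56 bp.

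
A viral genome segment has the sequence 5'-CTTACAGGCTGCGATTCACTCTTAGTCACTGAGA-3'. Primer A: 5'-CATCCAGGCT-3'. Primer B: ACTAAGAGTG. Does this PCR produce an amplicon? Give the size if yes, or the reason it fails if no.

Primer A (CATCCAGGCT) does not match the top strand, and its reverse complement AGCCTGGATG does not match either.
With no annealing site for primer A, no amplification occurs.

No product — primer A has no binding site in the template.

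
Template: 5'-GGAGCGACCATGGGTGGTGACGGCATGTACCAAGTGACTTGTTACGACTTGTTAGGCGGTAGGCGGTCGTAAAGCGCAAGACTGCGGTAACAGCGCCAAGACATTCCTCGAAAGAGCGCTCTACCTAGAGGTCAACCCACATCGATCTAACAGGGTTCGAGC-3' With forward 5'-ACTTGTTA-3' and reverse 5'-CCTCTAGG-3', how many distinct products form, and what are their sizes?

Two products: 95 bp, 85 bp

The forward primer ACTTGTTA matches the top strand at positions 37–44, 47–54.
The reverse primer's reverse complement is CCTAGAGG, matching at positions 124–131.
Each forward site pairs with the reverse site to give a product ending at position 131: sizes 95, 85 bp.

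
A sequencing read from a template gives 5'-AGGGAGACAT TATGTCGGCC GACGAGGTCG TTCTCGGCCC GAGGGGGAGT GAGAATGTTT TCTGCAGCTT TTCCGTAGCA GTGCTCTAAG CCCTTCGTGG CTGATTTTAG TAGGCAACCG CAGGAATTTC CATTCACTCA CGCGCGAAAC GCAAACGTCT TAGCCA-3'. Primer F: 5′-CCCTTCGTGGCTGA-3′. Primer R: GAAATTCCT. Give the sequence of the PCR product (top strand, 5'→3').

The forward primer matches the template at positions 91–104.
Taking the reverse complement of GAAATTCCT gives AGGAATTTC, found at positions 122–130 on the template; the primer anneals here to the top strand with its 3' end pointing upstream.
The product is the template from position 91 through 130 (40 bp).

5'-CCCTTCGTGGCTGATTTTAGTAGGCAACCGCAGGAATTTC-3'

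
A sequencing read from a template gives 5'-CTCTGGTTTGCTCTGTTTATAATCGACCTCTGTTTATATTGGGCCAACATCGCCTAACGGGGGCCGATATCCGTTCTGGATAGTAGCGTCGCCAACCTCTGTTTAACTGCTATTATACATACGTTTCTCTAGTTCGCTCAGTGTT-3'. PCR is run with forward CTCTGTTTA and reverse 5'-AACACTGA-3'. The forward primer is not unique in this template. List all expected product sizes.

135 bp, 118 bp, 49 bp

The forward primer CTCTGTTTA matches the top strand at positions 11–19, 28–36, 97–105.
The reverse primer's reverse complement is TCAGTGTT, matching at positions 138–145.
Each forward site pairs with the reverse site to give a product ending at position 145: sizes 135, 118, 49 bp.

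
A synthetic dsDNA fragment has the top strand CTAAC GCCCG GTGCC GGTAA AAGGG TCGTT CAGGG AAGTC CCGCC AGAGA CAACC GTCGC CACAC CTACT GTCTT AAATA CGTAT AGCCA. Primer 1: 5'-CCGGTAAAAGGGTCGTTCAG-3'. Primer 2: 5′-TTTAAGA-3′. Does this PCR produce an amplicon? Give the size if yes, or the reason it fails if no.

Primer 1 (CCGGTAAAAGGGTCGTTCAG) matches the top strand at positions 14–33; it acts as a forward primer.
Primer 2's reverse complement is TCTTAAA, matching the top strand at positions 72–78; it acts as a reverse primer.
The 3' ends face each other across positions 14–78, giving a 65 bp product.

Yes — a 65 bp product.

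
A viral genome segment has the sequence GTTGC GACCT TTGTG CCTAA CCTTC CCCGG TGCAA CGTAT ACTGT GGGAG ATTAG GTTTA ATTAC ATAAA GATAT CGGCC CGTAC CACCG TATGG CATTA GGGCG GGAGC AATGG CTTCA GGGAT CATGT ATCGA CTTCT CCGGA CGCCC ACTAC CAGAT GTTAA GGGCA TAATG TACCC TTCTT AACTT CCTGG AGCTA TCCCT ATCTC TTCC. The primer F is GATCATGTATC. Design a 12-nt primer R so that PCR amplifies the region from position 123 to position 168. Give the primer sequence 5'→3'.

5'-CCCTTAACATCT-3'

The product's 3' end on the top strand is position 168.
The reverse primer anneals to the top strand over positions 157–168, i.e. to AGATGTTAAGGG.
Its sequence written 5'→3' is the reverse complement: CCCTTAACATCT.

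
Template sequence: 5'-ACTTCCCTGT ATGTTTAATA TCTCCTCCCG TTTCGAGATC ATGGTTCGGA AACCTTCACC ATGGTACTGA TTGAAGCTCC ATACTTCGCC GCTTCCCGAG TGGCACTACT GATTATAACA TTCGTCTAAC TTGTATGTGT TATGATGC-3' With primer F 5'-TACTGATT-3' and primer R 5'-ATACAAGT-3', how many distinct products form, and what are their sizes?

The forward primer TACTGATT matches the top strand at positions 65–72, 107–114.
The reverse primer's reverse complement is ACTTGTAT, matching at positions 129–136.
Each forward site pairs with the reverse site to give a product ending at position 136: sizes 72, 30 bp.

Two products: 72 bp, 30 bp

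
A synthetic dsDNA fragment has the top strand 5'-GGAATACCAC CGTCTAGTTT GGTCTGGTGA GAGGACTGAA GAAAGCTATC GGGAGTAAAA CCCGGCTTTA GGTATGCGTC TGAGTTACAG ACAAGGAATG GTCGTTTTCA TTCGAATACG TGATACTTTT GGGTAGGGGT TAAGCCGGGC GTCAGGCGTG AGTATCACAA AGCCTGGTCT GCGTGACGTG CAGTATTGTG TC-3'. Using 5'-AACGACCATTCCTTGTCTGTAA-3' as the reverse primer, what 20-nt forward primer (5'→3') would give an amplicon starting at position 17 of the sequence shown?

The reverse primer's reverse complement TTACAGACAAGGAATGGTCGTT matches the template at positions 85–106; the product starts at position 17.
The forward primer is identical to the top strand over positions 17–36: GTTTGGTCTGGTGAGAGGAC.

5'-GTTTGGTCTGGTGAGAGGAC-3'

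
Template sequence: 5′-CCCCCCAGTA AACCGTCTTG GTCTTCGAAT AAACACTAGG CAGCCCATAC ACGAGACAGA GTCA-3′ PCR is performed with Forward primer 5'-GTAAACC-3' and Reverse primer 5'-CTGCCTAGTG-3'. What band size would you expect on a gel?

Scanning the template, GTAAACC occurs at positions 8–14; this primer anneals to the bottom strand there with its 3' end pointing downstream.
Reverse complement of the reverse primer: CACTAGGCAG. This occurs on the top strand at positions 34–43.
The product runs from position 8 to position 43, so its length is 43 − 8 + 1 = 36 bp.

36 bp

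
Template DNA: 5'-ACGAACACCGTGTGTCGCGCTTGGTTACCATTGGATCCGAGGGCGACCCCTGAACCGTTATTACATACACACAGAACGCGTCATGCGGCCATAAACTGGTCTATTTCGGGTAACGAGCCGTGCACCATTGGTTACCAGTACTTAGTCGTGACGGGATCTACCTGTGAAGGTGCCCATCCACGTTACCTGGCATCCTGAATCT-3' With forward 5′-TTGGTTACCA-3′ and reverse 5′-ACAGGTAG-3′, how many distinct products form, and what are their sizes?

The forward primer TTGGTTACCA matches the top strand at positions 21–30, 128–137.
The reverse primer's reverse complement is CTACCTGT, matching at positions 158–165.
Each forward site pairs with the reverse site to give a product ending at position 165: sizes 145, 38 bp.

Two products: 145 bp, 38 bp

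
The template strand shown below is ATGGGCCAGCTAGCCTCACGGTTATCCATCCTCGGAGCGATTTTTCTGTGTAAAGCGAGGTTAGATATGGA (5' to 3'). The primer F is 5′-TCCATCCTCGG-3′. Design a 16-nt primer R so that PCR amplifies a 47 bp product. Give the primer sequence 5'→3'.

5'-TCCATATCTAACCTCG-3'

The forward primer binds at positions 25–35, so a 47 bp product ends at position 25 + 47 − 1 = 71.
The reverse primer anneals to the top strand over positions 56–71, i.e. to CGAGGTTAGATATGGA.
Its sequence written 5'→3' is the reverse complement: TCCATATCTAACCTCG.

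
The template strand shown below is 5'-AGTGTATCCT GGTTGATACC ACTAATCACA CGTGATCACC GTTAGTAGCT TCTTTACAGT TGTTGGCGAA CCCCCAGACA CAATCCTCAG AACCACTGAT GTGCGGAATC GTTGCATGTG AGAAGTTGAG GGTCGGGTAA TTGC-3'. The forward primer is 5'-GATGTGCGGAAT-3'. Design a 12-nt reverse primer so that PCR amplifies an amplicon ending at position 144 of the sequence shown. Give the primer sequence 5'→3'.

5'-GCAATTACCCGA-3'

The forward primer binds at positions 98–109; the product's 3' end on the top strand is position 144.
The reverse primer anneals to the top strand over positions 133–144, i.e. to TCGGGTAATTGC.
Its sequence written 5'→3' is the reverse complement: GCAATTACCCGA.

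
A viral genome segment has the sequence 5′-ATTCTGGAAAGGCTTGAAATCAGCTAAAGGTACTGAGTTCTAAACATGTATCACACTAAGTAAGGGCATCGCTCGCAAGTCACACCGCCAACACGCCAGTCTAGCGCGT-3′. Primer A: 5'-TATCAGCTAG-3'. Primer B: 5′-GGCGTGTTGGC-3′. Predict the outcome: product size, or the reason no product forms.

Primer A (TATCAGCTAG) does not match the top strand, and its reverse complement CTAGCTGATA does not match either.
With no annealing site for primer A, no amplification occurs.

No product — primer A has no binding site in the template.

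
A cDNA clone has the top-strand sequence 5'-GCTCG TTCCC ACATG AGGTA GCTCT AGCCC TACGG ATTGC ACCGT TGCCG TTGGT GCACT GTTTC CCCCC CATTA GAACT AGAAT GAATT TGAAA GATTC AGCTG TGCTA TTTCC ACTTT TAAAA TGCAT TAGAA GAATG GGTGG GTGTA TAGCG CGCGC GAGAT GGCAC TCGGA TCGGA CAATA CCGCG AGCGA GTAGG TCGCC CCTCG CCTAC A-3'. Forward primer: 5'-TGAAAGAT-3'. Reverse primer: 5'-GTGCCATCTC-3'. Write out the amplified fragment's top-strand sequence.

Scanning the template, TGAAAGAT occurs at positions 91–98; this primer anneals to the bottom strand there with its 3' end pointing downstream.
The reverse primer's reverse complement is GAGATGGCAC, which matches the template at positions 161–170.
The product is the template from position 91 through 170 (80 bp).

5'-TGAAAGATTCAGCTGTGCTATTTCCACTTTTAAAATGCATTAGAAGAATGGGTGGGTGTATAGCGCGCGCGAGATGGCAC-3'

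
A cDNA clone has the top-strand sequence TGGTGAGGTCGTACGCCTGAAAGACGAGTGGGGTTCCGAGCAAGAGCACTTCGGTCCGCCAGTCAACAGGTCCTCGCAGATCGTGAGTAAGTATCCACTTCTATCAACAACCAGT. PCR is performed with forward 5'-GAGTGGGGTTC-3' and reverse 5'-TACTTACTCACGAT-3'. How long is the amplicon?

The forward primer matches the template at positions 26–36.
Taking the reverse complement of TACTTACTCACGAT gives ATCGTGAGTAAGTA, found at positions 80–93 on the template; the primer anneals here to the top strand with its 3' end pointing upstream.
Amplicon spans positions 26–93: 68 bp.

68 bp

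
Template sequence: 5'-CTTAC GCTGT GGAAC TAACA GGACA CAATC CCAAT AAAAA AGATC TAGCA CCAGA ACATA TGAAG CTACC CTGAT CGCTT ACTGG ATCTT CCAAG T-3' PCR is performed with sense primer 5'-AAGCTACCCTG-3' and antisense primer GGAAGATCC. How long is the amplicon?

Scanning the template, AAGCTACCCTG occurs at positions 63–73; this primer anneals to the bottom strand there with its 3' end pointing downstream.
Taking the reverse complement of GGAAGATCC gives GGATCTTCC, found at positions 84–92 on the template; the primer anneals here to the top strand with its 3' end pointing upstream.
The product runs from position 63 to position 92, so its length is 92 − 63 + 1 = 30 bp.

30 bp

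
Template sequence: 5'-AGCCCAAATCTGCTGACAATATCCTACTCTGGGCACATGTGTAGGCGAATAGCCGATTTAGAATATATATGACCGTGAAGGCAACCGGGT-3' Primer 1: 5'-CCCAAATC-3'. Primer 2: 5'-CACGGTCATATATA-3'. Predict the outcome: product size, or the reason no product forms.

Yes — a 75 bp product.

Primer 1 (CCCAAATC) matches the top strand at positions 3–10; it acts as a forward primer.
Primer 2's reverse complement is TATATATGACCGTG, matching the top strand at positions 64–77; it acts as a reverse primer.
The 3' ends face each other across positions 3–77, giving a 75 bp product.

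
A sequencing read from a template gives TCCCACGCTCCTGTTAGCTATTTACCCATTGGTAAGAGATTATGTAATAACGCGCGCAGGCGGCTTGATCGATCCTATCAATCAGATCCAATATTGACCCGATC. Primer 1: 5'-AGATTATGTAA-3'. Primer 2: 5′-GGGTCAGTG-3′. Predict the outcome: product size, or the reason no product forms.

No product — primer 2 has no binding site in the template.

Primer 2 (GGGTCAGTG) does not match the top strand, and its reverse complement CACTGACCC does not match either.
With no annealing site for primer 2, no amplification occurs.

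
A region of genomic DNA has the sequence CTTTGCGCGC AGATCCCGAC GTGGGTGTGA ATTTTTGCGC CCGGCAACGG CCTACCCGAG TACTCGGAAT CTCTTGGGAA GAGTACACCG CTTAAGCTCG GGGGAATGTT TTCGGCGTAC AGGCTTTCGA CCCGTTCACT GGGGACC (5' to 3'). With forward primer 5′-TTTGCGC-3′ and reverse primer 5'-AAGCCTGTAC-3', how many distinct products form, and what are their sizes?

The forward primer TTTGCGC matches the top strand at positions 2–8, 34–40.
The reverse primer's reverse complement is GTACAGGCTT, matching at positions 117–126.
Each forward site pairs with the reverse site to give a product ending at position 126: sizes 125, 93 bp.

Two products: 125 bp, 93 bp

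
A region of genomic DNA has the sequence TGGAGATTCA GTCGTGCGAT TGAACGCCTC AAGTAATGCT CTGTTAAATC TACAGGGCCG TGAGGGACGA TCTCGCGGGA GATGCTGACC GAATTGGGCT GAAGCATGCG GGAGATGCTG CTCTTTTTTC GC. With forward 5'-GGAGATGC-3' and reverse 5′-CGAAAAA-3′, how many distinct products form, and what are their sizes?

Two products: 54 bp, 21 bp

The forward primer GGAGATGC matches the top strand at positions 78–85, 111–118.
The reverse primer's reverse complement is TTTTTCG, matching at positions 125–131.
Each forward site pairs with the reverse site to give a product ending at position 131: sizes 54, 21 bp.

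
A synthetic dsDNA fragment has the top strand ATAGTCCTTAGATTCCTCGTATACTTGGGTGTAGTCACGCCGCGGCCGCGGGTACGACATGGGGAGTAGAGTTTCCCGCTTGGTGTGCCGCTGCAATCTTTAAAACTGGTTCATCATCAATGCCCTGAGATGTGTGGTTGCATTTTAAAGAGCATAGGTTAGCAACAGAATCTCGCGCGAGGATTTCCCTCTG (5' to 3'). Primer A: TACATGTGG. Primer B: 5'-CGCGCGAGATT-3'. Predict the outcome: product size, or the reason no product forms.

No product — primer A has no binding site in the template.

Primer A (TACATGTGG) does not match the top strand, and its reverse complement CCACATGTA does not match either.
With no annealing site for primer A, no amplification occurs.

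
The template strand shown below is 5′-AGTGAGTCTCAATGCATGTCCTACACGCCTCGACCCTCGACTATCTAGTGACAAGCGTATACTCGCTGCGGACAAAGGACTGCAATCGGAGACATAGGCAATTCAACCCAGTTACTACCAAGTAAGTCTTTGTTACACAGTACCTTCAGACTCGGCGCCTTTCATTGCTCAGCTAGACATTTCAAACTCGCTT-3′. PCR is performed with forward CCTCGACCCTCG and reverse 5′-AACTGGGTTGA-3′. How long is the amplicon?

The forward primer matches the template at positions 28–39.
The reverse primer's reverse complement is TCAACCCAGTT, which matches the template at positions 103–113.
The product runs from position 28 to position 113, so its length is 113 − 28 + 1 = 86 bp.

86 bp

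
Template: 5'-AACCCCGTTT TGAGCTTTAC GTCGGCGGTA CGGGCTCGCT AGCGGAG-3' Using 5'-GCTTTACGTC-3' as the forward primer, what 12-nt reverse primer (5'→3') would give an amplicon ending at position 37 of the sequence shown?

5'-GAGCCCGTACCG-3'

The forward primer binds at positions 14–23; the product's 3' end on the top strand is position 37.
The reverse primer anneals to the top strand over positions 26–37, i.e. to CGGTACGGGCTC.
Its sequence written 5'→3' is the reverse complement: GAGCCCGTACCG.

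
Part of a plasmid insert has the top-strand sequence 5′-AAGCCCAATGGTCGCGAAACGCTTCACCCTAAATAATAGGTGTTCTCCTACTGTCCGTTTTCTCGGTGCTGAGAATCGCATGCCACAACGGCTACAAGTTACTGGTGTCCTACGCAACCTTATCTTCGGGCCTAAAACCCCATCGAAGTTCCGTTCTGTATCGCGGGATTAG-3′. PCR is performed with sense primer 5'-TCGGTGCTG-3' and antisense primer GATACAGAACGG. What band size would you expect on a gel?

100 bp

The forward primer matches the template at positions 63–71.
Reverse complement of the reverse primer: CCGTTCTGTATC. This occurs on the top strand at positions 151–162.
The product runs from position 63 to position 162, so its length is 162 − 63 + 1 = 100 bp.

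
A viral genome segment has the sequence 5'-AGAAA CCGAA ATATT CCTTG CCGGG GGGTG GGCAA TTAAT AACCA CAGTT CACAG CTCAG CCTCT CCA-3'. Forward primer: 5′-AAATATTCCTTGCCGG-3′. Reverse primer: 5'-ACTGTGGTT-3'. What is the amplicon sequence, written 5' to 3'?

5'-AAATATTCCTTGCCGGGGGGTGGGCAATTAATAACCACAGT-3'

Forward primer AAATATTCCTTGCCGG is found on the top strand at positions 9–24.
Reverse complement of the reverse primer: AACCACAGT. This occurs on the top strand at positions 41–49.
The product is the template from position 9 through 49 (41 bp).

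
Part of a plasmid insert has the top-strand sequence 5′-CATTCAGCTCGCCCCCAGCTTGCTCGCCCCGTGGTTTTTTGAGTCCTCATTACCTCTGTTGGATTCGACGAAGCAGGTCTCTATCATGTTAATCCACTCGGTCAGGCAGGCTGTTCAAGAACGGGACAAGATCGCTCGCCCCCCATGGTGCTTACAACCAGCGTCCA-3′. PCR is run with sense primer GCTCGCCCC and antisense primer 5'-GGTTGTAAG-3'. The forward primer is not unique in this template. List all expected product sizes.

The forward primer GCTCGCCCC matches the top strand at positions 7–15, 22–30, 134–142.
The reverse primer's reverse complement is CTTACAACC, matching at positions 151–159.
Each forward site pairs with the reverse site to give a product ending at position 159: sizes 153, 138, 26 bp.

153 bp, 138 bp, 26 bp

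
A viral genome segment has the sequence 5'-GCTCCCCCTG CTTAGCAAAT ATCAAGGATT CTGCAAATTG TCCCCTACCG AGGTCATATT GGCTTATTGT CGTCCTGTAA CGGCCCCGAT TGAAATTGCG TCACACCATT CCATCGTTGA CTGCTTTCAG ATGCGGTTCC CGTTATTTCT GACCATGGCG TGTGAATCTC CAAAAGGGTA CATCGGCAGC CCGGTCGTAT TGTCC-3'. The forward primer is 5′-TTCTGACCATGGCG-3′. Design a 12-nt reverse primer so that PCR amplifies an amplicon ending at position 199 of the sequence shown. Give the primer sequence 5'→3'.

The forward primer binds at positions 147–160; the product's 3' end on the top strand is position 199.
The reverse primer anneals to the top strand over positions 188–199, i.e. to AGCCCGGTCGTA.
Its sequence written 5'→3' is the reverse complement: TACGACCGGGCT.

5'-TACGACCGGGCT-3'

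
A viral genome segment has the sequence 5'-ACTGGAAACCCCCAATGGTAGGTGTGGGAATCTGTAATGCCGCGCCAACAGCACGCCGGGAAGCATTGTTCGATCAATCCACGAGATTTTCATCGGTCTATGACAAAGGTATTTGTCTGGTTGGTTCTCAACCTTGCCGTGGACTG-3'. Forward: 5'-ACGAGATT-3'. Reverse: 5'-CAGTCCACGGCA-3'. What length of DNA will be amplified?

Scanning the template, ACGAGATT occurs at positions 81–88; this primer anneals to the bottom strand there with its 3' end pointing downstream.
Reverse complement of the reverse primer: TGCCGTGGACTG. This occurs on the top strand at positions 135–146.
Product length = (reverse-primer end) − (forward-primer start) + 1 = 146 − 81 + 1 = 66 bp.

66 bp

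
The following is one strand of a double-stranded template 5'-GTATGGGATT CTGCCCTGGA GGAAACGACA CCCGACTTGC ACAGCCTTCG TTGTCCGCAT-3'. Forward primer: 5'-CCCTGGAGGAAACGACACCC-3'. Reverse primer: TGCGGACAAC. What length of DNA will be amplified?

46 bp

The forward primer matches the template at positions 14–33.
The reverse primer's reverse complement is GTTGTCCGCA, which matches the template at positions 50–59.
The product runs from position 14 to position 59, so its length is 59 − 14 + 1 = 46 bp.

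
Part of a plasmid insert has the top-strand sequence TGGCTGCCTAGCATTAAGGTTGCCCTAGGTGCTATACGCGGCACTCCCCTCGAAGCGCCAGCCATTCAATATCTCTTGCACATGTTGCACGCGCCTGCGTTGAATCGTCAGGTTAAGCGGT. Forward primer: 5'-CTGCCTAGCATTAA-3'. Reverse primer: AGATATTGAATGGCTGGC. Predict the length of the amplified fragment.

71 bp

The forward primer matches the template at positions 4–17.
Reverse complement of the reverse primer: GCCAGCCATTCAATATCT. This occurs on the top strand at positions 57–74.
The product runs from position 4 to position 74, so its length is 74 − 4 + 1 = 71 bp.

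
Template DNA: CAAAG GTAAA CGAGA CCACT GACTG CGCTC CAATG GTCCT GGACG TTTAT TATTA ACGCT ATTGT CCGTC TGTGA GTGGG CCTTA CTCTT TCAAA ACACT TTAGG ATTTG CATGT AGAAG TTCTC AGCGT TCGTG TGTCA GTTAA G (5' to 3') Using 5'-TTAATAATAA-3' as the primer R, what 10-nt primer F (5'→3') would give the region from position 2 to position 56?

5'-AAAGGTAAAC-3'

The reverse primer's reverse complement TTATTATTAA matches the template at positions 47–56; the product starts at position 2.
The forward primer is identical to the top strand over positions 2–11: AAAGGTAAAC.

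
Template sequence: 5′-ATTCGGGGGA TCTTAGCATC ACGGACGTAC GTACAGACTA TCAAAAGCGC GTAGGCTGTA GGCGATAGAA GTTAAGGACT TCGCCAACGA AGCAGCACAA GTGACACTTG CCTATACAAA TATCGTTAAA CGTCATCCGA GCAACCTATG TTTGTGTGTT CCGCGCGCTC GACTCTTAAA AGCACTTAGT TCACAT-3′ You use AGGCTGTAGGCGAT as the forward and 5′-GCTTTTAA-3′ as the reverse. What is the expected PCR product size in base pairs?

131 bp

The forward primer matches the template at positions 53–66.
Taking the reverse complement of GCTTTTAA gives TTAAAAGC, found at positions 176–183 on the template; the primer anneals here to the top strand with its 3' end pointing upstream.
Amplicon spans positions 53–183: 131 bp.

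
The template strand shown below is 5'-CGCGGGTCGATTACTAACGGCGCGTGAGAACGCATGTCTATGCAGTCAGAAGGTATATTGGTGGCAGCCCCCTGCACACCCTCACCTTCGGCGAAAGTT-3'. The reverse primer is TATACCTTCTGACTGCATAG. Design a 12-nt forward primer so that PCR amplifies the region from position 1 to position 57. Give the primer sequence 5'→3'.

The reverse primer's reverse complement CTATGCAGTCAGAAGGTATA matches the template at positions 38–57; the product starts at position 1.
The forward primer is identical to the top strand over positions 1–12: CGCGGGTCGATT.

5'-CGCGGGTCGATT-3'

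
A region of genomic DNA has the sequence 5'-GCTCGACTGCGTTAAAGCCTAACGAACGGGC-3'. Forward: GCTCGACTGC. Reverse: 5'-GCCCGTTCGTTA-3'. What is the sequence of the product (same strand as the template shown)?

5'-GCTCGACTGCGTTAAAGCCTAACGAACGGGC-3'

Forward primer GCTCGACTGC is found on the top strand at positions 1–10.
Taking the reverse complement of GCCCGTTCGTTA gives TAACGAACGGGC, found at positions 20–31 on the template; the primer anneals here to the top strand with its 3' end pointing upstream.
The product is the template from position 1 through 31 (31 bp).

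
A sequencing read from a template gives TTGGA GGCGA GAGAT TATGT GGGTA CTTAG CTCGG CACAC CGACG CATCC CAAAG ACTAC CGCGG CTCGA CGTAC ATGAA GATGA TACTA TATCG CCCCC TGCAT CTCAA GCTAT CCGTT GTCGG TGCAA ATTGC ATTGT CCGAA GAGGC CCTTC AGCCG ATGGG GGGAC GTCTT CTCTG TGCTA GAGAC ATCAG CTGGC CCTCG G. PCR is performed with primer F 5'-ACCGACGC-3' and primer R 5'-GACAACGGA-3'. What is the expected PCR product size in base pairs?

Scanning the template, ACCGACGC occurs at positions 39–46; this primer anneals to the bottom strand there with its 3' end pointing downstream.
Taking the reverse complement of GACAACGGA gives TCCGTTGTC, found at positions 115–123 on the template; the primer anneals here to the top strand with its 3' end pointing upstream.
The product runs from position 39 to position 123, so its length is 123 − 39 + 1 = 85 bp.

85 bp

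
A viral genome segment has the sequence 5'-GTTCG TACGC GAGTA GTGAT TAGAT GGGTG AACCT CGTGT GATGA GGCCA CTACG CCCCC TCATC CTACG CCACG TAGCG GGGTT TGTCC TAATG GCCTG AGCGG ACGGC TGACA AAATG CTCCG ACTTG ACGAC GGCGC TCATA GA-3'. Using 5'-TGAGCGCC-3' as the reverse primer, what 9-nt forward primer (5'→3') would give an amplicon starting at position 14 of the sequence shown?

5'-TAGTGATTA-3'

The reverse primer's reverse complement GGCGCTCA matches the template at positions 136–143; the product starts at position 14.
The forward primer is identical to the top strand over positions 14–22: TAGTGATTA.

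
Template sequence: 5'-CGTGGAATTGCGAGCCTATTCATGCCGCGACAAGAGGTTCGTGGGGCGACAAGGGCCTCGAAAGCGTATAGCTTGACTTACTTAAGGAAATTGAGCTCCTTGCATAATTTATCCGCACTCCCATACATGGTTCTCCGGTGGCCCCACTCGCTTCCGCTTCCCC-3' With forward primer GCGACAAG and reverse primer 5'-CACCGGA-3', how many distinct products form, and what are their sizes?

The forward primer GCGACAAG matches the top strand at positions 27–34, 46–53.
The reverse primer's reverse complement is TCCGGTG, matching at positions 134–140.
Each forward site pairs with the reverse site to give a product ending at position 140: sizes 114, 95 bp.

Two products: 114 bp, 95 bp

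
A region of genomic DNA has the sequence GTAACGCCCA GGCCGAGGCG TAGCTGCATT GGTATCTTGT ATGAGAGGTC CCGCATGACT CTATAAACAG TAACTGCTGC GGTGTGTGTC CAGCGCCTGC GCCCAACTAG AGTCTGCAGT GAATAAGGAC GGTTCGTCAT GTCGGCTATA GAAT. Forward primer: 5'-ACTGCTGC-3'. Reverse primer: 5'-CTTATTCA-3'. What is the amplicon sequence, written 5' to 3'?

5'-ACTGCTGCGGTGTGTGTCCAGCGCCTGCGCCCAACTAGAGTCTGCAGTGAATAAG-3'

Scanning the template, ACTGCTGC occurs at positions 73–80; this primer anneals to the bottom strand there with its 3' end pointing downstream.
Reverse complement of the reverse primer: TGAATAAG. This occurs on the top strand at positions 120–127.
The product is the template from position 73 through 127 (55 bp).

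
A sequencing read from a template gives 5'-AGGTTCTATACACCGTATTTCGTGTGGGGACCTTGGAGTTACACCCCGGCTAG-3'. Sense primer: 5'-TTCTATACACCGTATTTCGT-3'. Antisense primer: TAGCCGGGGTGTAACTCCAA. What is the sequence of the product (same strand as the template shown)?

5'-TTCTATACACCGTATTTCGTGTGGGGACCTTGGAGTTACACCCCGGCTA-3'

Forward primer TTCTATACACCGTATTTCGT is found on the top strand at positions 4–23.
Taking the reverse complement of TAGCCGGGGTGTAACTCCAA gives TTGGAGTTACACCCCGGCTA, found at positions 33–52 on the template; the primer anneals here to the top strand with its 3' end pointing upstream.
The product is the template from position 4 through 52 (49 bp).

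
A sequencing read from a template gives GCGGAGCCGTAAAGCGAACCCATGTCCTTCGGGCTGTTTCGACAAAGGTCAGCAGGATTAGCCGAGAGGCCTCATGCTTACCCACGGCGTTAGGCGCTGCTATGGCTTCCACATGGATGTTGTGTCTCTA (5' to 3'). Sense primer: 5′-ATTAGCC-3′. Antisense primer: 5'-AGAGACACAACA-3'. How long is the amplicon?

Forward primer ATTAGCC is found on the top strand at positions 57–63.
The reverse primer's reverse complement is TGTTGTGTCTCT, which matches the template at positions 118–129.
Amplicon spans positions 57–129: 73 bp.

73 bp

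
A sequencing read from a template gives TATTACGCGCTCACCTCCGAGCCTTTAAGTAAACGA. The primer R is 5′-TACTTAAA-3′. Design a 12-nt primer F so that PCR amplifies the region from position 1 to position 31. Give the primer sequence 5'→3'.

5'-TATTACGCGCTC-3'

The reverse primer's reverse complement TTTAAGTA matches the template at positions 24–31; the product starts at position 1.
The forward primer is identical to the top strand over positions 1–12: TATTACGCGCTC.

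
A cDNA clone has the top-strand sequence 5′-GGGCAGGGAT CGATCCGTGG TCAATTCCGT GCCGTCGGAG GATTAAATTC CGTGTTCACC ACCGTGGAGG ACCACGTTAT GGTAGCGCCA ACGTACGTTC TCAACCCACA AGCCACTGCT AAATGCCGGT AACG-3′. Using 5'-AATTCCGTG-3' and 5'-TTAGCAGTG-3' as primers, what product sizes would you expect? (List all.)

100 bp, 77 bp

The forward primer AATTCCGTG matches the top strand at positions 23–31, 46–54.
The reverse primer's reverse complement is CACTGCTAA, matching at positions 114–122.
Each forward site pairs with the reverse site to give a product ending at position 122: sizes 100, 77 bp.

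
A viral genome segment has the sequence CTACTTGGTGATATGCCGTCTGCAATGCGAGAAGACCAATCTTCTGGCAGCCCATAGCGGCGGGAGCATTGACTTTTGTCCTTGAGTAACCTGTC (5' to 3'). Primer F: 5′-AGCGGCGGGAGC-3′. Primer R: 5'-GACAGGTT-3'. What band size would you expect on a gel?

40 bp

Forward primer AGCGGCGGGAGC is found on the top strand at positions 56–67.
Taking the reverse complement of GACAGGTT gives AACCTGTC, found at positions 88–95 on the template; the primer anneals here to the top strand with its 3' end pointing upstream.
The product runs from position 56 to position 95, so its length is 95 − 56 + 1 = 40 bp.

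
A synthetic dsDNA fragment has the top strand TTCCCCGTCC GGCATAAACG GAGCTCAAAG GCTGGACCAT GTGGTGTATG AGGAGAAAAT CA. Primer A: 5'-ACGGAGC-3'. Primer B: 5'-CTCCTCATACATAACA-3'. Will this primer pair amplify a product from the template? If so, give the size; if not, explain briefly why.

Primer B (CTCCTCATACATAACA) does not match the top strand, and its reverse complement TGTTATGTATGAGGAG does not match either.
With no annealing site for primer B, no amplification occurs.

No product — primer B has no binding site in the template.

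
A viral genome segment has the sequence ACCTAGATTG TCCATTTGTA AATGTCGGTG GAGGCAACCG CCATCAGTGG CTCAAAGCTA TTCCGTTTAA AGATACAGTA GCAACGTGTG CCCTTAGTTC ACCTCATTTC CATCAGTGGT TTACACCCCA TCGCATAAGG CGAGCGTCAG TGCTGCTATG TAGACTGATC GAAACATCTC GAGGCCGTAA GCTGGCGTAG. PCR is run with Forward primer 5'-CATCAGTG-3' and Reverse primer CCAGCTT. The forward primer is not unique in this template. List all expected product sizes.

154 bp, 85 bp

The forward primer CATCAGTG matches the top strand at positions 42–49, 111–118.
The reverse primer's reverse complement is AAGCTGG, matching at positions 189–195.
Each forward site pairs with the reverse site to give a product ending at position 195: sizes 154, 85 bp.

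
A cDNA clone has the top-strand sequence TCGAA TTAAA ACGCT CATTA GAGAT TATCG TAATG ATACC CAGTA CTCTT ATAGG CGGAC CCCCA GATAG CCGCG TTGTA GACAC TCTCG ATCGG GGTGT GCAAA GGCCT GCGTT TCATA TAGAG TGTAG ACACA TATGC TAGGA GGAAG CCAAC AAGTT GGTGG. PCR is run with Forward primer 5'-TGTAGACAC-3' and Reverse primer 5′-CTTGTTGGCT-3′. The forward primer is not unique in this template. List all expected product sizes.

The forward primer TGTAGACAC matches the top strand at positions 77–85, 126–134.
The reverse primer's reverse complement is AGCCAACAAG, matching at positions 149–158.
Each forward site pairs with the reverse site to give a product ending at position 158: sizes 82, 33 bp.

82 bp, 33 bp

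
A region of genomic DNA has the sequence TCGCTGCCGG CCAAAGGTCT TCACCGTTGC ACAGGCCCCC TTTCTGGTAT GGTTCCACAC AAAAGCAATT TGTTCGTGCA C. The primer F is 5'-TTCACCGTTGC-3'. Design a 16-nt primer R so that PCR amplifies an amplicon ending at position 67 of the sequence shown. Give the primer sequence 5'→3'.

5'-TGCTTTTGTGTGGAAC-3'

The forward primer binds at positions 20–30; the product's 3' end on the top strand is position 67.
The reverse primer anneals to the top strand over positions 52–67, i.e. to GTTCCACACAAAAGCA.
Its sequence written 5'→3' is the reverse complement: TGCTTTTGTGTGGAAC.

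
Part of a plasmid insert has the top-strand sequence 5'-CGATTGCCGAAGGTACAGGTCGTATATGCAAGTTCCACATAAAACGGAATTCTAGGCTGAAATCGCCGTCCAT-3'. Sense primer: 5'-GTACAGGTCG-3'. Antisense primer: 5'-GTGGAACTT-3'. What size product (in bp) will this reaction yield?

26 bp

Scanning the template, GTACAGGTCG occurs at positions 13–22; this primer anneals to the bottom strand there with its 3' end pointing downstream.
Reverse complement of the reverse primer: AAGTTCCAC. This occurs on the top strand at positions 30–38.
Product length = (reverse-primer end) − (forward-primer start) + 1 = 38 − 13 + 1 = 26 bp.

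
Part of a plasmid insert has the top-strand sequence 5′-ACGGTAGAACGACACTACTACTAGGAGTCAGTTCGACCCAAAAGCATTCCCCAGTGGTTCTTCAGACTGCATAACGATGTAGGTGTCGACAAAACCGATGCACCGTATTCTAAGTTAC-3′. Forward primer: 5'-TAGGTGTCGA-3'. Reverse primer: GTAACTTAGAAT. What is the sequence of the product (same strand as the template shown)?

5'-TAGGTGTCGACAAAACCGATGCACCGTATTCTAAGTTAC-3'

The forward primer matches the template at positions 80–89.
The reverse primer's reverse complement is ATTCTAAGTTAC, which matches the template at positions 107–118.
The product is the template from position 80 through 118 (39 bp).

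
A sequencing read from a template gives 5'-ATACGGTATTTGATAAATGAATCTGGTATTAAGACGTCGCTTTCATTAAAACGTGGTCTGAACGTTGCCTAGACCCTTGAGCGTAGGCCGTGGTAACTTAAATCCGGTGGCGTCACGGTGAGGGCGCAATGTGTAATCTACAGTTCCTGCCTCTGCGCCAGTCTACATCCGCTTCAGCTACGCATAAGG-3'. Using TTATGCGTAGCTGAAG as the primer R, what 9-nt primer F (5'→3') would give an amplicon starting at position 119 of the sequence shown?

5'-TGAGGGCGC-3'

The reverse primer's reverse complement CTTCAGCTACGCATAA matches the template at positions 172–187; the product starts at position 119.
The forward primer is identical to the top strand over positions 119–127: TGAGGGCGC.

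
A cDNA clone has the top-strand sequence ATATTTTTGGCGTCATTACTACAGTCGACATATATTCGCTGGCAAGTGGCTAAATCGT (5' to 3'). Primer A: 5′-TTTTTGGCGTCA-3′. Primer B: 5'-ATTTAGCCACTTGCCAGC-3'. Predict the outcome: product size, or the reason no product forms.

Yes — a 52 bp product.

Primer A (TTTTTGGCGTCA) matches the top strand at positions 4–15; it acts as a forward primer.
Primer B's reverse complement is GCTGGCAAGTGGCTAAAT, matching the top strand at positions 38–55; it acts as a reverse primer.
The 3' ends face each other across positions 4–55, giving a 52 bp product.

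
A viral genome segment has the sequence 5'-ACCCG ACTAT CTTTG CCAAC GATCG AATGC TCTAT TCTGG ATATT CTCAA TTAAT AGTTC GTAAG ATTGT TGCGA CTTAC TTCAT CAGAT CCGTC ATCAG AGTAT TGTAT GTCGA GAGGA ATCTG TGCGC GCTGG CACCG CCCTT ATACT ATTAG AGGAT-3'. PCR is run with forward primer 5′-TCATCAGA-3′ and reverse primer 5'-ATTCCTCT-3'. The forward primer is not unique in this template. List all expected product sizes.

41 bp, 29 bp

The forward primer TCATCAGA matches the top strand at positions 82–89, 94–101.
The reverse primer's reverse complement is AGAGGAAT, matching at positions 115–122.
Each forward site pairs with the reverse site to give a product ending at position 122: sizes 41, 29 bp.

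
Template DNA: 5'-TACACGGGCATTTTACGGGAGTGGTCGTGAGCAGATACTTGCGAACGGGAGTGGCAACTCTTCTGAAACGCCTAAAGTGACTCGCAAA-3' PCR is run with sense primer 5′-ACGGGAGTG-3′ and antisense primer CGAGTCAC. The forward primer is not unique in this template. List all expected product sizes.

70 bp, 40 bp

The forward primer ACGGGAGTG matches the top strand at positions 15–23, 45–53.
The reverse primer's reverse complement is GTGACTCG, matching at positions 77–84.
Each forward site pairs with the reverse site to give a product ending at position 84: sizes 70, 40 bp.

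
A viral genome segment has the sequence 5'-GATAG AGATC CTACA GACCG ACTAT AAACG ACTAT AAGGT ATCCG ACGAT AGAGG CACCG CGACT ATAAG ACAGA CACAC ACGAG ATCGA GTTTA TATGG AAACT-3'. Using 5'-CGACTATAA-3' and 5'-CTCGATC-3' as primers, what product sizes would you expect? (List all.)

The forward primer CGACTATAA matches the top strand at positions 19–27, 29–37, 61–69.
The reverse primer's reverse complement is GATCGAG, matching at positions 85–91.
Each forward site pairs with the reverse site to give a product ending at position 91: sizes 73, 63, 31 bp.

73 bp, 63 bp, 31 bp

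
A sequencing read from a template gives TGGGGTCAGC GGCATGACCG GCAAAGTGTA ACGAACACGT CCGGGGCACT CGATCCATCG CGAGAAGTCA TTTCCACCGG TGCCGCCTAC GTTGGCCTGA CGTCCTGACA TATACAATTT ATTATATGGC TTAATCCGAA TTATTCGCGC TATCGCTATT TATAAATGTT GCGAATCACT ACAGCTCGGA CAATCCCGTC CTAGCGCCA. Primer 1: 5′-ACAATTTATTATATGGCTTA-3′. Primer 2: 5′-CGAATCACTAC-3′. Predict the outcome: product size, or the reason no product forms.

Primer 1 (ACAATTTATTATATGGCTTA) matches the top strand at positions 114–133 (3' end points downstream).
Primer 2 (CGAATCACTAC) also matches the top strand directly, at positions 172–182 — its reverse complement GTAGTGATTCG is not present.
Both primers anneal to the bottom strand with 3' ends pointing the same way, so neither can prime synthesis back toward the other.

No product — both primers anneal to the same strand and extend in the same direction.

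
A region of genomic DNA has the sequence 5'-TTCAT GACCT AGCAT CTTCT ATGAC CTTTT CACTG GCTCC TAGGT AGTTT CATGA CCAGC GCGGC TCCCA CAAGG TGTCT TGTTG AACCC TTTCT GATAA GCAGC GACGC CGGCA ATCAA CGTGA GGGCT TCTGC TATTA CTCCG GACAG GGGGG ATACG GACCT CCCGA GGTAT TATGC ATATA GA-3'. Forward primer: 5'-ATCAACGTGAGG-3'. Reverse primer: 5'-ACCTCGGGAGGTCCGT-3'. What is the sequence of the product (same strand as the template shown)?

Forward primer ATCAACGTGAGG is found on the top strand at positions 116–127.
Reverse complement of the reverse primer: ACGGACCTCCCGAGGT. This occurs on the top strand at positions 158–173.
The product is the template from position 116 through 173 (58 bp).

5'-ATCAACGTGAGGGCTTCTGCTATTACTCCGGACAGGGGGGATACGGACCTCCCGAGGT-3'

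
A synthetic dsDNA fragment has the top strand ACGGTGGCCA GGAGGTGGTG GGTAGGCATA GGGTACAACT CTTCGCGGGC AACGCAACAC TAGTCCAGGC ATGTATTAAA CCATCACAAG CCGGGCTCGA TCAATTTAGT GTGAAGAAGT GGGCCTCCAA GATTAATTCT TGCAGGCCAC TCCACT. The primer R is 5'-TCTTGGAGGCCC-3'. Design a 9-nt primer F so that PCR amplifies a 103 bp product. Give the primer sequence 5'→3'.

The reverse primer's reverse complement GGGCCTCCAAGA matches the template at positions 121–132, so the product ends at position 132.
A 103 bp product then starts at position 132 − 103 + 1 = 30.
The forward primer is identical to the top strand there: AGGGTACAA.

5'-AGGGTACAA-3'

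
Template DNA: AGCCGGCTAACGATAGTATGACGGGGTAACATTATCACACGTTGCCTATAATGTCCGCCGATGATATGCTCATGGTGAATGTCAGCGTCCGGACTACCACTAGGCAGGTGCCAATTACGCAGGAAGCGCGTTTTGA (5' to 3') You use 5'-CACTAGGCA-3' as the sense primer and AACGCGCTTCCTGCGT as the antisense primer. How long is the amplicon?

Scanning the template, CACTAGGCA occurs at positions 98–106; this primer anneals to the bottom strand there with its 3' end pointing downstream.
Reverse complement of the reverse primer: ACGCAGGAAGCGCGTT. This occurs on the top strand at positions 117–132.
The product runs from position 98 to position 132, so its length is 132 − 98 + 1 = 35 bp.

35 bp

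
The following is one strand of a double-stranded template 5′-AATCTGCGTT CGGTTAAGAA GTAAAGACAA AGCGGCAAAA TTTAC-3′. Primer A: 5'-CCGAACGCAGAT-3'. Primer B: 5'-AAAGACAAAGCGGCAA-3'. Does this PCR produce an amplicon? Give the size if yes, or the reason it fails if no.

No product — the primers' 3' ends point away from each other.

Primer A (CCGAACGCAGAT) has reverse complement ATCTGCGTTCGG, which matches the top strand at positions 2–13; primer A anneals to the top strand there with its 3' end pointing upstream toward position 2.
Primer B (AAAGACAAAGCGGCAA) matches the top strand directly at positions 23–38; it anneals to the bottom strand with its 3' end pointing downstream toward position 38.
The 3' ends diverge (primer A extends toward position 1, primer B toward position 45), so the primers never converge on a shared product.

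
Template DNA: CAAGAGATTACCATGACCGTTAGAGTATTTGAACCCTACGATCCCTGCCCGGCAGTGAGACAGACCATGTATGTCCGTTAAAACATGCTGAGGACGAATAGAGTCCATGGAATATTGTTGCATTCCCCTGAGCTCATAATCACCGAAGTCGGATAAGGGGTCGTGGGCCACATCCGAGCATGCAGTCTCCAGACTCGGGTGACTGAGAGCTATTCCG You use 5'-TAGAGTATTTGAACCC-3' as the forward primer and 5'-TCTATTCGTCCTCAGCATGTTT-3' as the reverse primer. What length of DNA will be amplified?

82 bp

The forward primer matches the template at positions 21–36.
The reverse primer's reverse complement is AAACATGCTGAGGACGAATAGA, which matches the template at positions 81–102.
Amplicon spans positions 21–102: 82 bp.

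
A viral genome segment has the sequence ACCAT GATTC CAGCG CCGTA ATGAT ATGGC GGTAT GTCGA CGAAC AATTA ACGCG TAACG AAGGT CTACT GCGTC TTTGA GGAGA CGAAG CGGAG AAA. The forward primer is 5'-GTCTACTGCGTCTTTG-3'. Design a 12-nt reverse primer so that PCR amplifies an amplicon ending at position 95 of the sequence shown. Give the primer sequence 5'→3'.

5'-CTCCGCTTCGTC-3'

The forward primer binds at positions 64–79; the product's 3' end on the top strand is position 95.
The reverse primer anneals to the top strand over positions 84–95, i.e. to GACGAAGCGGAG.
Its sequence written 5'→3' is the reverse complement: CTCCGCTTCGTC.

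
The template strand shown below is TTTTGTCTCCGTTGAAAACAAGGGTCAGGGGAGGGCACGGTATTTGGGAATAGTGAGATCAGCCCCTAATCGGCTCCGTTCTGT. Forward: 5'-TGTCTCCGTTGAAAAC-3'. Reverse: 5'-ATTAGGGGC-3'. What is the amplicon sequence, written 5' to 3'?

5'-TGTCTCCGTTGAAAACAAGGGTCAGGGGAGGGCACGGTATTTGGGAATAGTGAGATCAGCCCCTAAT-3'

The forward primer matches the template at positions 4–19.
Taking the reverse complement of ATTAGGGGC gives GCCCCTAAT, found at positions 62–70 on the template; the primer anneals here to the top strand with its 3' end pointing upstream.
The product is the template from position 4 through 70 (67 bp).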